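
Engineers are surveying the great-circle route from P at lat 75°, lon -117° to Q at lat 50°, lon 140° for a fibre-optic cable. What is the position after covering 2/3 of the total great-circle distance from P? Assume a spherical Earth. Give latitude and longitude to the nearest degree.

Write both endpoints as unit vectors p₁, p₂ with components (cos φ cos λ, cos φ sin λ, sin φ).
The central angle between the endpoints is δ = arccos(p₁·p₂) ≈ 0.792 rad (45.4°).
Interpolate at f = 2/3 with slerp weights a = sin((1−f)δ)/sin δ ≈ 0.367, b = sin(fδ)/sin δ ≈ 0.708.
p = a·p₁ + b·p₂ ≈ (-0.392, 0.208, 0.896); φ = arcsin(p_z) ≈ 63.68°, λ = atan2(p_y, p_x) ≈ 152.04°.

≈ lat 64°, lon 152°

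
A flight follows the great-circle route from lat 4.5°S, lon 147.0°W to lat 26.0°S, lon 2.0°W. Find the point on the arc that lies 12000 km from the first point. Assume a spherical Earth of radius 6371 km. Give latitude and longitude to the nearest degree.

From cos δ = sin φ₁ sin φ₂ + cos φ₁ cos φ₂ cos Δλ, the central angle is δ ≈ 2.346 rad (134.4°). The total great-circle distance is δ·R ≈ 2.346 × 6371 ≈ 14944 km, so the target fraction is f = 12000/14944 ≈ 0.803.
Interpolate at f ≈ 0.803 with slerp weights a = sin((1−f)δ)/sin δ ≈ 0.624, b = sin(fδ)/sin δ ≈ 1.332.
p = a·p₁ + b·p₂ ≈ (0.674, -0.381, -0.633); φ = arcsin(p_z) ≈ -39.25°, λ = atan2(p_y, p_x) ≈ -29.43°.

≈ lat 39°S, lon 29°W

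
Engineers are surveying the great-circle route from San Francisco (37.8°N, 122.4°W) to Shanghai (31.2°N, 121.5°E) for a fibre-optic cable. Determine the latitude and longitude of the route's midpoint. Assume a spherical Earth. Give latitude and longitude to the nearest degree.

The haversine formula gives a central angle δ ≈ 1.551 rad (88.8°) between the endpoints.
Interpolate at f = 1/2 with slerp weights a = sin((1−f)δ)/sin δ ≈ 0.700, b = sin(fδ)/sin δ ≈ 0.700.
p = a·p₁ + b·p₂ ≈ (-0.609, 0.044, 0.792); φ = arcsin(p_z) ≈ 52.35°, λ = atan2(p_y, p_x) ≈ 175.91°.

≈ 52°N, 176°E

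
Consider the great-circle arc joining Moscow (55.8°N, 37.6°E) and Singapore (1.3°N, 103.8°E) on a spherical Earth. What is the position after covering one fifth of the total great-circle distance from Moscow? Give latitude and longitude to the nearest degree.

≈ 49°N, 59°E

Write both endpoints as unit vectors p₁, p₂ with components (cos φ cos λ, cos φ sin λ, sin φ).
The central angle between the endpoints is δ = arccos(p₁·p₂) ≈ 1.323 rad (75.8°).
Interpolate at f = 1/5 with slerp weights a = sin((1−f)δ)/sin δ ≈ 0.899, b = sin(fδ)/sin δ ≈ 0.270.
p = a·p₁ + b·p₂ ≈ (0.336, 0.570, 0.750); φ = arcsin(p_z) ≈ 48.56°, λ = atan2(p_y, p_x) ≈ 59.49°.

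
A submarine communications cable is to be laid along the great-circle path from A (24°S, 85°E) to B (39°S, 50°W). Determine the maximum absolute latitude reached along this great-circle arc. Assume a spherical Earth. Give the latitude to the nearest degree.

≈ 59°S

The great circle lies in the plane with unit normal n̂ = (p₁ × p₂)/|p₁ × p₂|.
Here n̂_z ≈ -0.518; the vertex latitude is φ_max = arccos|n̂_z| ≈ 58.8°.
Check via Clairaut: cos φ_max = |cos φ₁| · sin C = cos(24.0°)·sin(145.5°) ≈ 0.518, again giving ≈ 58.8°.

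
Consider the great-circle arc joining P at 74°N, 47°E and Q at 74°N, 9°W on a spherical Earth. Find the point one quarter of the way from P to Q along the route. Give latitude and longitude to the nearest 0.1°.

Write both endpoints as unit vectors p₁, p₂ with components (cos φ cos λ, cos φ sin λ, sin φ).
The central angle between the endpoints is δ = arccos(p₁·p₂) ≈ 0.260 rad (14.9°).
Interpolate at f = 1/4 with slerp weights a = sin((1−f)δ)/sin δ ≈ 0.754, b = sin(fδ)/sin δ ≈ 0.253.
p = a·p₁ + b·p₂ ≈ (0.210, 0.141, 0.967); φ = arcsin(p_z) ≈ 75.32°, λ = atan2(p_y, p_x) ≈ 33.83°.

≈ 75.3°N, 33.8°E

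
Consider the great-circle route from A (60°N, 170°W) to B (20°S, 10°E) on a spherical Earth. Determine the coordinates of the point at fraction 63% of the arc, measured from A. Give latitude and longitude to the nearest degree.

Convert each endpoint to a unit vector on the sphere (x = cos φ cos λ, y = cos φ sin λ, z = sin φ).
The central angle between the endpoints is δ = arccos(p₁·p₂) ≈ 2.443 rad (140.0°).
Interpolate at f = 0.63 with slerp weights a = sin((1−f)δ)/sin δ ≈ 1.223, b = sin(fδ)/sin δ ≈ 1.555.
p = a·p₁ + b·p₂ ≈ (0.837, 0.148, 0.527); φ = arcsin(p_z) ≈ 31.80°, λ = atan2(p_y, p_x) ≈ 10.00°.

≈ (32°N, 10°E)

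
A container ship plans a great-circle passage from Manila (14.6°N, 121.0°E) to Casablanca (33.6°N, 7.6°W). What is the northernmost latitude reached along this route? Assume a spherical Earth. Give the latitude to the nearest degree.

The great circle lies in the plane with unit normal n̂ = (p₁ × p₂)/|p₁ × p₂|.
Here n̂_z ≈ -0.676; the vertex latitude is φ_max = arccos|n̂_z| ≈ 47.5°.
Check via Clairaut: cos φ_max = |cos φ₁| · sin C = cos(14.6°)·sin(44.3°) ≈ 0.676, again giving ≈ 47.5°.

≈ 47°N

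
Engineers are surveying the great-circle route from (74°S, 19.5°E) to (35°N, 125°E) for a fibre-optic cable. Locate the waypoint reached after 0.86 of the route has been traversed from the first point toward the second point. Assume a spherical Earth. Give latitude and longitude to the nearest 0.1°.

Write both endpoints as unit vectors p₁, p₂ with components (cos φ cos λ, cos φ sin λ, sin φ).
The central angle between the endpoints is δ = arccos(p₁·p₂) ≈ 2.229 rad (127.7°).
Interpolate at f = 0.86 with slerp weights a = sin((1−f)δ)/sin δ ≈ 0.388, b = sin(fδ)/sin δ ≈ 1.189.
p = a·p₁ + b·p₂ ≈ (-0.458, 0.834, 0.309); φ = arcsin(p_z) ≈ 18.00°, λ = atan2(p_y, p_x) ≈ 118.78°.

≈ (18.0°N, 118.8°E)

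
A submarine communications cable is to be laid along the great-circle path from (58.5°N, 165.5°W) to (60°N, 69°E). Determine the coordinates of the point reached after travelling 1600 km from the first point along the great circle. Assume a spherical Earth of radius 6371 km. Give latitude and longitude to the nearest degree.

≈ (70°N, 173°E)

From cos δ = sin φ₁ sin φ₂ + cos φ₁ cos φ₂ cos Δλ, the central angle is δ ≈ 0.944 rad (54.1°). The total great-circle distance is δ·R ≈ 0.944 × 6371 ≈ 6013 km, so the target fraction is f = 1600/6013 ≈ 0.266.
Interpolate at f ≈ 0.266 with slerp weights a = sin((1−f)δ)/sin δ ≈ 0.789, b = sin(fδ)/sin δ ≈ 0.307.
p = a·p₁ + b·p₂ ≈ (-0.344, 0.040, 0.938); φ = arcsin(p_z) ≈ 69.74°, λ = atan2(p_y, p_x) ≈ 173.35°.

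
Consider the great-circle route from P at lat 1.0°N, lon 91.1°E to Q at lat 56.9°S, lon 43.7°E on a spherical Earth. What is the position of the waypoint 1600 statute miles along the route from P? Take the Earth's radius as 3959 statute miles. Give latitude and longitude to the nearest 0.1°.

The haversine formula gives a central angle δ ≈ 1.208 rad (69.2°) between the endpoints. The total great-circle distance is δ·R ≈ 1.208 × 3959 ≈ 4782 mi, so the target fraction is f = 1600/4782 ≈ 0.335.
Interpolate at f ≈ 0.335 with slerp weights a = sin((1−f)δ)/sin δ ≈ 0.770, b = sin(fδ)/sin δ ≈ 0.421.
p = a·p₁ + b·p₂ ≈ (0.151, 0.929, -0.339); φ = arcsin(p_z) ≈ -19.81°, λ = atan2(p_y, p_x) ≈ 80.75°.

≈ lat 19.8°S, lon 80.7°E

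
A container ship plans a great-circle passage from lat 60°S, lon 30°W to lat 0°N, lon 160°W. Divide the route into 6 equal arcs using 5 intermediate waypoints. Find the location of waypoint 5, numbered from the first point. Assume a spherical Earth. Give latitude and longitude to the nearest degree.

Convert each endpoint to a unit vector on the sphere (x = cos φ cos λ, y = cos φ sin λ, z = sin φ).
The central angle between the endpoints is δ = arccos(p₁·p₂) ≈ 1.898 rad (108.7°).
Interpolate at f = 5/6 with slerp weights a = sin((1−f)δ)/sin δ ≈ 0.329, b = sin(fδ)/sin δ ≈ 1.056.
p = a·p₁ + b·p₂ ≈ (-0.850, -0.443, -0.285); φ = arcsin(p_z) ≈ -16.53°, λ = atan2(p_y, p_x) ≈ -152.46°.

≈ lat 17°S, lon 152°W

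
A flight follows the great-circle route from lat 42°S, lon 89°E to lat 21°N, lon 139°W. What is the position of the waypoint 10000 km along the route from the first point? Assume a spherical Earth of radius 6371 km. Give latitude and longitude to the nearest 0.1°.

≈ lat 9.2°S, lon 172.7°W

Convert each endpoint to a unit vector on the sphere (x = cos φ cos λ, y = cos φ sin λ, z = sin φ).
The central angle between the endpoints is δ = arccos(p₁·p₂) ≈ 2.352 rad (134.8°). The total great-circle distance is δ·R ≈ 2.352 × 6371 ≈ 14984 km, so the target fraction is f = 10000/14984 ≈ 0.667.
Interpolate at f ≈ 0.667 with slerp weights a = sin((1−f)δ)/sin δ ≈ 0.993, b = sin(fδ)/sin δ ≈ 1.408.
p = a·p₁ + b·p₂ ≈ (-0.979, -0.125, -0.160); φ = arcsin(p_z) ≈ -9.18°, λ = atan2(p_y, p_x) ≈ -172.73°.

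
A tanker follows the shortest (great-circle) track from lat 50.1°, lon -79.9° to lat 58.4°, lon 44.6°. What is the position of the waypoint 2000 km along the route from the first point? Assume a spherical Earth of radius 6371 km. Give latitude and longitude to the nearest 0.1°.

≈ lat 64.5°, lon -59.4°

From cos δ = sin φ₁ sin φ₂ + cos φ₁ cos φ₂ cos Δλ, the central angle is δ ≈ 1.089 rad (62.4°). The total great-circle distance is δ·R ≈ 1.089 × 6371 ≈ 6940 km, so the target fraction is f = 2000/6940 ≈ 0.288.
Interpolate at f ≈ 0.288 with slerp weights a = sin((1−f)δ)/sin δ ≈ 0.790, b = sin(fδ)/sin δ ≈ 0.348.
p = a·p₁ + b·p₂ ≈ (0.219, -0.371, 0.903); φ = arcsin(p_z) ≈ 64.51°, λ = atan2(p_y, p_x) ≈ -59.44°.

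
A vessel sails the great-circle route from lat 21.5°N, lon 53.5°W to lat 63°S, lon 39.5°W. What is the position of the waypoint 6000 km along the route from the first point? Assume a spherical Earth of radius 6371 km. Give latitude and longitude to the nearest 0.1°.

≈ lat 32.1°S, lon 47.5°W

Convert each endpoint to a unit vector on the sphere (x = cos φ cos λ, y = cos φ sin λ, z = sin φ).
The central angle between the endpoints is δ = arccos(p₁·p₂) ≈ 1.487 rad (85.2°). The total great-circle distance is δ·R ≈ 1.487 × 6371 ≈ 9476 km, so the target fraction is f = 6000/9476 ≈ 0.633.
Interpolate at f ≈ 0.633 with slerp weights a = sin((1−f)δ)/sin δ ≈ 0.521, b = sin(fδ)/sin δ ≈ 0.811.
p = a·p₁ + b·p₂ ≈ (0.572, -0.624, -0.532); φ = arcsin(p_z) ≈ -32.15°, λ = atan2(p_y, p_x) ≈ -47.46°.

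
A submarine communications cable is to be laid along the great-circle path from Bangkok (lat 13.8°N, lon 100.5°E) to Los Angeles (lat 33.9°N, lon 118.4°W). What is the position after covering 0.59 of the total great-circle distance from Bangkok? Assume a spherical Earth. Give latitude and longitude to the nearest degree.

From cos δ = sin φ₁ sin φ₂ + cos φ₁ cos φ₂ cos Δλ, the central angle is δ ≈ 2.088 rad (119.6°).
Interpolate at f = 0.59 with slerp weights a = sin((1−f)δ)/sin δ ≈ 0.869, b = sin(fδ)/sin δ ≈ 1.085.
p = a·p₁ + b·p₂ ≈ (-0.582, 0.037, 0.812); φ = arcsin(p_z) ≈ 54.32°, λ = atan2(p_y, p_x) ≈ 176.32°.

≈ lat 54°N, lon 176°E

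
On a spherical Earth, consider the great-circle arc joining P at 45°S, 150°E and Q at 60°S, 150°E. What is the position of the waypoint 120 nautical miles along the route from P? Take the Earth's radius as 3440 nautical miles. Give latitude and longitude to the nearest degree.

≈ 47°S, 150°E

Write both endpoints as unit vectors p₁, p₂ with components (cos φ cos λ, cos φ sin λ, sin φ).
The central angle between the endpoints is δ = arccos(p₁·p₂) ≈ 0.262 rad (15.0°). The total great-circle distance is δ·R ≈ 0.262 × 3440 ≈ 901 nmi, so the target fraction is f = 120/901 ≈ 0.133.
Interpolate at f ≈ 0.133 with slerp weights a = sin((1−f)δ)/sin δ ≈ 0.869, b = sin(fδ)/sin δ ≈ 0.135.
p = a·p₁ + b·p₂ ≈ (-0.591, 0.341, -0.731); φ = arcsin(p_z) ≈ -47.00°, λ = atan2(p_y, p_x) ≈ 150.00°.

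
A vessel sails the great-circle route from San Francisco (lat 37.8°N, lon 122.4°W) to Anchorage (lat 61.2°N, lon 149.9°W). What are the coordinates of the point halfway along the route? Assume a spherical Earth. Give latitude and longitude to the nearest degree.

Write both endpoints as unit vectors p₁, p₂ with components (cos φ cos λ, cos φ sin λ, sin φ).
The central angle between the endpoints is δ = arccos(p₁·p₂) ≈ 0.506 rad (29.0°).
Interpolate at f = 1/2 with slerp weights a = sin((1−f)δ)/sin δ ≈ 0.516, b = sin(fδ)/sin δ ≈ 0.516.
p = a·p₁ + b·p₂ ≈ (-0.434, -0.469, 0.769); φ = arcsin(p_z) ≈ 50.27°, λ = atan2(p_y, p_x) ≈ -132.75°.

≈ lat 50°N, lon 133°W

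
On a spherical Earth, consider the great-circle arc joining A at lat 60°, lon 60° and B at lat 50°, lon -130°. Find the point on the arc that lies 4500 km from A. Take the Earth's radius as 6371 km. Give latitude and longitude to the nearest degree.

Write both endpoints as unit vectors p₁, p₂ with components (cos φ cos λ, cos φ sin λ, sin φ).
The central angle between the endpoints is δ = arccos(p₁·p₂) ≈ 1.217 rad (69.7°). The total great-circle distance is δ·R ≈ 1.217 × 6371 ≈ 7751 km, so the target fraction is f = 4500/7751 ≈ 0.581.
Interpolate at f ≈ 0.581 with slerp weights a = sin((1−f)δ)/sin δ ≈ 0.521, b = sin(fδ)/sin δ ≈ 0.692.
p = a·p₁ + b·p₂ ≈ (-0.156, -0.115, 0.981); φ = arcsin(p_z) ≈ 78.83°, λ = atan2(p_y, p_x) ≈ -143.49°.

≈ lat 79°, lon -143°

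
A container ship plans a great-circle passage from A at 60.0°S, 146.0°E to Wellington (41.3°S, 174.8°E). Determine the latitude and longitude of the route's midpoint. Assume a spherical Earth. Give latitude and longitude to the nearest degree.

≈ 52°S, 163°E

Convert each endpoint to a unit vector on the sphere (x = cos φ cos λ, y = cos φ sin λ, z = sin φ).
The central angle between the endpoints is δ = arccos(p₁·p₂) ≈ 0.449 rad (25.7°).
Interpolate at f = 1/2 with slerp weights a = sin((1−f)δ)/sin δ ≈ 0.513, b = sin(fδ)/sin δ ≈ 0.513.
p = a·p₁ + b·p₂ ≈ (-0.596, 0.178, -0.783); φ = arcsin(p_z) ≈ -51.51°, λ = atan2(p_y, p_x) ≈ 163.35°.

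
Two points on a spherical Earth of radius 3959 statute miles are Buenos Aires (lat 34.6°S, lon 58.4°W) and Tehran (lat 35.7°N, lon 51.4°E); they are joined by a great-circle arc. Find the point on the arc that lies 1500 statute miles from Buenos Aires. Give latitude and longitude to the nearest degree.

From cos δ = sin φ₁ sin φ₂ + cos φ₁ cos φ₂ cos Δλ, the central angle is δ ≈ 2.163 rad (123.9°). The total great-circle distance is δ·R ≈ 2.163 × 3959 ≈ 8561 mi, so the target fraction is f = 1500/8561 ≈ 0.175.
Interpolate at f ≈ 0.175 with slerp weights a = sin((1−f)δ)/sin δ ≈ 1.178, b = sin(fδ)/sin δ ≈ 0.446.
p = a·p₁ + b·p₂ ≈ (0.734, -0.543, -0.409); φ = arcsin(p_z) ≈ -24.12°, λ = atan2(p_y, p_x) ≈ -36.49°.

≈ lat 24°S, lon 36°W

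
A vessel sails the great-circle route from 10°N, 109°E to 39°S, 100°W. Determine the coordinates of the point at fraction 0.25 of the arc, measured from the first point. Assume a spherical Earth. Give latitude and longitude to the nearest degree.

≈ 18°S, 130°E

The haversine formula gives a central angle δ ≈ 2.463 rad (141.1°) between the endpoints.
Interpolate at f = 0.25 with slerp weights a = sin((1−f)δ)/sin δ ≈ 1.533, b = sin(fδ)/sin δ ≈ 0.921.
p = a·p₁ + b·p₂ ≈ (-0.616, 0.723, -0.313); φ = arcsin(p_z) ≈ -18.25°, λ = atan2(p_y, p_x) ≈ 130.42°.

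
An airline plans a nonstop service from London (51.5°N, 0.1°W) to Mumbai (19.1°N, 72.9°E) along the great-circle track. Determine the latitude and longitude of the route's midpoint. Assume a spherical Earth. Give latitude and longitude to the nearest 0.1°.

≈ (41.0°N, 45.1°E)

From cos δ = sin φ₁ sin φ₂ + cos φ₁ cos φ₂ cos Δλ, the central angle is δ ≈ 1.128 rad (64.7°).
Interpolate at f = 1/2 with slerp weights a = sin((1−f)δ)/sin δ ≈ 0.592, b = sin(fδ)/sin δ ≈ 0.592.
p = a·p₁ + b·p₂ ≈ (0.533, 0.534, 0.657); φ = arcsin(p_z) ≈ 41.05°, λ = atan2(p_y, p_x) ≈ 45.05°.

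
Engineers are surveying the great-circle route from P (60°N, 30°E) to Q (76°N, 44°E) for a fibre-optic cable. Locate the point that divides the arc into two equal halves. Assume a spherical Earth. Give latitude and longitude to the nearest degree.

≈ (68°N, 35°E)

Write both endpoints as unit vectors p₁, p₂ with components (cos φ cos λ, cos φ sin λ, sin φ).
The central angle between the endpoints is δ = arccos(p₁·p₂) ≈ 0.292 rad (16.7°).
Interpolate at f = 1/2 with slerp weights a = sin((1−f)δ)/sin δ ≈ 0.505, b = sin(fδ)/sin δ ≈ 0.505.
p = a·p₁ + b·p₂ ≈ (0.307, 0.211, 0.928); φ = arcsin(p_z) ≈ 68.13°, λ = atan2(p_y, p_x) ≈ 34.55°.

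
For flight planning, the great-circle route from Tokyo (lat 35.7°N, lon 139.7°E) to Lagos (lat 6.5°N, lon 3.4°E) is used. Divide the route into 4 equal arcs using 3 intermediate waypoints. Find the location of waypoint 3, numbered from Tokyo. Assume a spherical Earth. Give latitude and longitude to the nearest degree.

≈ lat 28°N, lon 25°E

Write both endpoints as unit vectors p₁, p₂ with components (cos φ cos λ, cos φ sin λ, sin φ).
The central angle between the endpoints is δ = arccos(p₁·p₂) ≈ 2.114 rad (121.1°).
Interpolate at f = 3/4 with slerp weights a = sin((1−f)δ)/sin δ ≈ 0.589, b = sin(fδ)/sin δ ≈ 1.168.
p = a·p₁ + b·p₂ ≈ (0.794, 0.378, 0.476); φ = arcsin(p_z) ≈ 28.43°, λ = atan2(p_y, p_x) ≈ 25.49°.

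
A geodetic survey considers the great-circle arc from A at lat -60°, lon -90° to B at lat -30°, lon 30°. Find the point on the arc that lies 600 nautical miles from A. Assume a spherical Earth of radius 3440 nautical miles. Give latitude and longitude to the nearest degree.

The haversine formula gives a central angle δ ≈ 1.353 rad (77.5°) between the endpoints. The total great-circle distance is δ·R ≈ 1.353 × 3440 ≈ 4653 nmi, so the target fraction is f = 600/4653 ≈ 0.129.
Interpolate at f ≈ 0.129 with slerp weights a = sin((1−f)δ)/sin δ ≈ 0.946, b = sin(fδ)/sin δ ≈ 0.178.
p = a·p₁ + b·p₂ ≈ (0.133, -0.396, -0.908); φ = arcsin(p_z) ≈ -65.29°, λ = atan2(p_y, p_x) ≈ -71.40°.

≈ lat -65°, lon -71°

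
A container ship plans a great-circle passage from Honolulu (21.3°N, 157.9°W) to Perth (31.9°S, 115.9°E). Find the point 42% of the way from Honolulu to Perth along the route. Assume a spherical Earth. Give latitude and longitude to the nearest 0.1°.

From cos δ = sin φ₁ sin φ₂ + cos φ₁ cos φ₂ cos Δλ, the central angle is δ ≈ 1.711 rad (98.0°).
Interpolate at f = 0.42 with slerp weights a = sin((1−f)δ)/sin δ ≈ 0.846, b = sin(fδ)/sin δ ≈ 0.665.
p = a·p₁ + b·p₂ ≈ (-0.976, 0.211, -0.044); φ = arcsin(p_z) ≈ -2.53°, λ = atan2(p_y, p_x) ≈ 167.79°.

≈ 2.5°S, 167.8°E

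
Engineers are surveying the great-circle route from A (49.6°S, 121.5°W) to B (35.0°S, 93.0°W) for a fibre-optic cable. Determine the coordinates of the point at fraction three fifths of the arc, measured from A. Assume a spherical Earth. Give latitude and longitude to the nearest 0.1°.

Write both endpoints as unit vectors p₁, p₂ with components (cos φ cos λ, cos φ sin λ, sin φ).
The central angle between the endpoints is δ = arccos(p₁·p₂) ≈ 0.443 rad (25.4°).
Interpolate at f = 3/5 with slerp weights a = sin((1−f)δ)/sin δ ≈ 0.411, b = sin(fδ)/sin δ ≈ 0.613.
p = a·p₁ + b·p₂ ≈ (-0.166, -0.729, -0.665); φ = arcsin(p_z) ≈ -41.66°, λ = atan2(p_y, p_x) ≈ -102.80°.

≈ (41.7°S, 102.8°W)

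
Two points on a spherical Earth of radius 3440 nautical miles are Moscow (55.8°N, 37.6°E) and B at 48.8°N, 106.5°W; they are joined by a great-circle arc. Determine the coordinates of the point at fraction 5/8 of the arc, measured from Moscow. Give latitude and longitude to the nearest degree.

≈ 72°N, 77°W

From cos δ = sin φ₁ sin φ₂ + cos φ₁ cos φ₂ cos Δλ, the central angle is δ ≈ 1.243 rad (71.2°).
Interpolate at f = 5/8 with slerp weights a = sin((1−f)δ)/sin δ ≈ 0.475, b = sin(fδ)/sin δ ≈ 0.740.
p = a·p₁ + b·p₂ ≈ (0.073, -0.305, 0.950); φ = arcsin(p_z) ≈ 71.74°, λ = atan2(p_y, p_x) ≈ -76.56°.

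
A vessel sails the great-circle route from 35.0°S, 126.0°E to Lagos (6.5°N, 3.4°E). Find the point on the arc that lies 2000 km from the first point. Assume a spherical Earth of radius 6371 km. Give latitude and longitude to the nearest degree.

≈ 37°S, 104°E

Write both endpoints as unit vectors p₁, p₂ with components (cos φ cos λ, cos φ sin λ, sin φ).
The central angle between the endpoints is δ = arccos(p₁·p₂) ≈ 2.098 rad (120.2°). The total great-circle distance is δ·R ≈ 2.098 × 6371 ≈ 13369 km, so the target fraction is f = 2000/13369 ≈ 0.150.
Interpolate at f ≈ 0.150 with slerp weights a = sin((1−f)δ)/sin δ ≈ 1.131, b = sin(fδ)/sin δ ≈ 0.357.
p = a·p₁ + b·p₂ ≈ (-0.190, 0.771, -0.608); φ = arcsin(p_z) ≈ -37.47°, λ = atan2(p_y, p_x) ≈ 103.86°.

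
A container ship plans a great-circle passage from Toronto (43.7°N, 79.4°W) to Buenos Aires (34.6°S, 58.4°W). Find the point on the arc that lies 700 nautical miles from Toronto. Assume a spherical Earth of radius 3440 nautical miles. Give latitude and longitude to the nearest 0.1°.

Convert each endpoint to a unit vector on the sphere (x = cos φ cos λ, y = cos φ sin λ, z = sin φ).
The central angle between the endpoints is δ = arccos(p₁·p₂) ≈ 1.407 rad (80.6°). The total great-circle distance is δ·R ≈ 1.407 × 3440 ≈ 4839 nmi, so the target fraction is f = 700/4839 ≈ 0.145.
Interpolate at f ≈ 0.145 with slerp weights a = sin((1−f)δ)/sin δ ≈ 0.946, b = sin(fδ)/sin δ ≈ 0.205.
p = a·p₁ + b·p₂ ≈ (0.214, -0.816, 0.537); φ = arcsin(p_z) ≈ 32.49°, λ = atan2(p_y, p_x) ≈ -75.29°.

≈ 32.5°N, 75.3°W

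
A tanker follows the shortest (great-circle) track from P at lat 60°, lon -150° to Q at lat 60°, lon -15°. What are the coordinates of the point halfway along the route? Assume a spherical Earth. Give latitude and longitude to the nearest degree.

Write both endpoints as unit vectors p₁, p₂ with components (cos φ cos λ, cos φ sin λ, sin φ).
The central angle between the endpoints is δ = arccos(p₁·p₂) ≈ 0.960 rad (55.0°).
Interpolate at f = 1/2 with slerp weights a = sin((1−f)δ)/sin δ ≈ 0.564, b = sin(fδ)/sin δ ≈ 0.564.
p = a·p₁ + b·p₂ ≈ (0.028, -0.214, 0.976); φ = arcsin(p_z) ≈ 77.54°, λ = atan2(p_y, p_x) ≈ -82.50°.

≈ lat 78°, lon -83°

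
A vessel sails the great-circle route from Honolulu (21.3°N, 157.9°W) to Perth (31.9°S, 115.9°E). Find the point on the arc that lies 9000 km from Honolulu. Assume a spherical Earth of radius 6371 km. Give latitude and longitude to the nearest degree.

≈ 25°S, 134°E

Convert each endpoint to a unit vector on the sphere (x = cos φ cos λ, y = cos φ sin λ, z = sin φ).
The central angle between the endpoints is δ = arccos(p₁·p₂) ≈ 1.711 rad (98.0°). The total great-circle distance is δ·R ≈ 1.711 × 6371 ≈ 10899 km, so the target fraction is f = 9000/10899 ≈ 0.826.
Interpolate at f ≈ 0.826 with slerp weights a = sin((1−f)δ)/sin δ ≈ 0.297, b = sin(fδ)/sin δ ≈ 0.997.
p = a·p₁ + b·p₂ ≈ (-0.626, 0.658, -0.419); φ = arcsin(p_z) ≈ -24.79°, λ = atan2(p_y, p_x) ≈ 133.58°.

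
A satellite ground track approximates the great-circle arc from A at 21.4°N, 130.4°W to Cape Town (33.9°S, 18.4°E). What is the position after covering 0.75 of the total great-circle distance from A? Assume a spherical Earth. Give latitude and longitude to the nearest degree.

Write both endpoints as unit vectors p₁, p₂ with components (cos φ cos λ, cos φ sin λ, sin φ).
The central angle between the endpoints is δ = arccos(p₁·p₂) ≈ 2.615 rad (149.8°).
Interpolate at f = 0.75 with slerp weights a = sin((1−f)δ)/sin δ ≈ 1.210, b = sin(fδ)/sin δ ≈ 1.840.
p = a·p₁ + b·p₂ ≈ (0.719, -0.376, -0.585); φ = arcsin(p_z) ≈ -35.78°, λ = atan2(p_y, p_x) ≈ -27.61°.

≈ 36°S, 28°W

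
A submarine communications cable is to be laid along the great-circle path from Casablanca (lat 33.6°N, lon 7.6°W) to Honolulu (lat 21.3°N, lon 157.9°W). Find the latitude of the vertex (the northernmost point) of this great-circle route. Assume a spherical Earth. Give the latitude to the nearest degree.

The great circle lies in the plane with unit normal n̂ = (p₁ × p₂)/|p₁ × p₂|.
Here n̂_z ≈ -0.436; the vertex latitude is φ_max = arccos|n̂_z| ≈ 64.1°.

≈ 64°N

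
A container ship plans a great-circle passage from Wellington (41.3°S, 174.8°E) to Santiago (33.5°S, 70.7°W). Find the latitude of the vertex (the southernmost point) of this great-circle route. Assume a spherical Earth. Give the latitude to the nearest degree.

≈ 55°S

The great circle lies in the plane with unit normal n̂ = (p₁ × p₂)/|p₁ × p₂|.
Here n̂_z ≈ +0.573; the vertex latitude is φ_max = arccos|n̂_z| ≈ 55.0°.
Check via Clairaut: cos φ_max = |cos φ₁| · sin C = cos(41.3°)·sin(130.3°) ≈ 0.573, again giving ≈ 55.0°.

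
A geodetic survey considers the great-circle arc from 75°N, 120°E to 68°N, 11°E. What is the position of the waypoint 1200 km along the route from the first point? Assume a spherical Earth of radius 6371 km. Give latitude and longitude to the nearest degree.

≈ 80°N, 74°E

Write both endpoints as unit vectors p₁, p₂ with components (cos φ cos λ, cos φ sin λ, sin φ).
The central angle between the endpoints is δ = arccos(p₁·p₂) ≈ 0.528 rad (30.2°). The total great-circle distance is δ·R ≈ 0.528 × 6371 ≈ 3361 km, so the target fraction is f = 1200/3361 ≈ 0.357.
Interpolate at f ≈ 0.357 with slerp weights a = sin((1−f)δ)/sin δ ≈ 0.661, b = sin(fδ)/sin δ ≈ 0.372.
p = a·p₁ + b·p₂ ≈ (0.051, 0.175, 0.983); φ = arcsin(p_z) ≈ 79.51°, λ = atan2(p_y, p_x) ≈ 73.66°.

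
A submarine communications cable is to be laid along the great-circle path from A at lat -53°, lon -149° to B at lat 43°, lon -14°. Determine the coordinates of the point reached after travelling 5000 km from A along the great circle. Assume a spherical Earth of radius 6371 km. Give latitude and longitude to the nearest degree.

Write both endpoints as unit vectors p₁, p₂ with components (cos φ cos λ, cos φ sin λ, sin φ).
The central angle between the endpoints is δ = arccos(p₁·p₂) ≈ 2.598 rad (148.9°). The total great-circle distance is δ·R ≈ 2.598 × 6371 ≈ 16552 km, so the target fraction is f = 5000/16552 ≈ 0.302.
Interpolate at f ≈ 0.302 with slerp weights a = sin((1−f)δ)/sin δ ≈ 1.877, b = sin(fδ)/sin δ ≈ 1.367.
p = a·p₁ + b·p₂ ≈ (0.001, -0.824, -0.567); φ = arcsin(p_z) ≈ -34.55°, λ = atan2(p_y, p_x) ≈ -89.90°.

≈ lat -35°, lon -90°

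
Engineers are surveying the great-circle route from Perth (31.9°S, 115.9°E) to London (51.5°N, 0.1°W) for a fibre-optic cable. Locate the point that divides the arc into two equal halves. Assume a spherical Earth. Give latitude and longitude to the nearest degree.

≈ 18°N, 72°E

The haversine formula gives a central angle δ ≈ 2.272 rad (130.2°) between the endpoints.
Interpolate at f = 1/2 with slerp weights a = sin((1−f)δ)/sin δ ≈ 1.187, b = sin(fδ)/sin δ ≈ 1.187.
p = a·p₁ + b·p₂ ≈ (0.299, 0.905, 0.302); φ = arcsin(p_z) ≈ 17.56°, λ = atan2(p_y, p_x) ≈ 71.74°.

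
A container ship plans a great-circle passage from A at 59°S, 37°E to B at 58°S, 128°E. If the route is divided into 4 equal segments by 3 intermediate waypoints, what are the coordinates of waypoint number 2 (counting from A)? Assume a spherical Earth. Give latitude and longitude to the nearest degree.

Convert each endpoint to a unit vector on the sphere (x = cos φ cos λ, y = cos φ sin λ, z = sin φ).
The central angle between the endpoints is δ = arccos(p₁·p₂) ≈ 0.764 rad (43.8°).
Interpolate at f = 2/4 with slerp weights a = sin((1−f)δ)/sin δ ≈ 0.539, b = sin(fδ)/sin δ ≈ 0.539.
p = a·p₁ + b·p₂ ≈ (0.046, 0.392, -0.919); φ = arcsin(p_z) ≈ -66.75°, λ = atan2(p_y, p_x) ≈ 83.33°.

≈ 67°S, 83°E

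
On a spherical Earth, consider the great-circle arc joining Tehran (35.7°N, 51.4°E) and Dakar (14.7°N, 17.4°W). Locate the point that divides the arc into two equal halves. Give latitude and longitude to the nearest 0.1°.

Write both endpoints as unit vectors p₁, p₂ with components (cos φ cos λ, cos φ sin λ, sin φ).
The central angle between the endpoints is δ = arccos(p₁·p₂) ≈ 1.124 rad (64.4°).
Interpolate at f = 1/2 with slerp weights a = sin((1−f)δ)/sin δ ≈ 0.591, b = sin(fδ)/sin δ ≈ 0.591.
p = a·p₁ + b·p₂ ≈ (0.845, 0.204, 0.495); φ = arcsin(p_z) ≈ 29.65°, λ = atan2(p_y, p_x) ≈ 13.58°.

≈ 29.7°N, 13.6°E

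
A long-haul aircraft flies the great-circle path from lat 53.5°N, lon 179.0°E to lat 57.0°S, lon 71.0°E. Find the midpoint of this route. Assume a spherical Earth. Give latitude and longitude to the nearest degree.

≈ lat 3°S, lon 128°E

Write both endpoints as unit vectors p₁, p₂ with components (cos φ cos λ, cos φ sin λ, sin φ).
The central angle between the endpoints is δ = arccos(p₁·p₂) ≈ 2.456 rad (140.7°).
Interpolate at f = 1/2 with slerp weights a = sin((1−f)δ)/sin δ ≈ 1.488, b = sin(fδ)/sin δ ≈ 1.488.
p = a·p₁ + b·p₂ ≈ (-0.621, 0.782, -0.052); φ = arcsin(p_z) ≈ -2.97°, λ = atan2(p_y, p_x) ≈ 128.47°.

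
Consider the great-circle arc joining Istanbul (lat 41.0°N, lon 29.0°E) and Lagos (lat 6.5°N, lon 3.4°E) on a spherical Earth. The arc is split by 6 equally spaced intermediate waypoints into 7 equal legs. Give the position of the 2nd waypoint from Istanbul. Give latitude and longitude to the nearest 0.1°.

Write both endpoints as unit vectors p₁, p₂ with components (cos φ cos λ, cos φ sin λ, sin φ).
The central angle between the endpoints is δ = arccos(p₁·p₂) ≈ 0.722 rad (41.4°).
Interpolate at f = 2/7 with slerp weights a = sin((1−f)δ)/sin δ ≈ 0.746, b = sin(fδ)/sin δ ≈ 0.310.
p = a·p₁ + b·p₂ ≈ (0.800, 0.291, 0.525); φ = arcsin(p_z) ≈ 31.64°, λ = atan2(p_y, p_x) ≈ 20.01°.

≈ lat 31.6°N, lon 20.0°E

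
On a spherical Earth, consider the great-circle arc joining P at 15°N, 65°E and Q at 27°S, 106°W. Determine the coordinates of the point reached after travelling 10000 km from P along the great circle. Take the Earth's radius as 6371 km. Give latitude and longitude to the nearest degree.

≈ 54°S, 4°W

Write both endpoints as unit vectors p₁, p₂ with components (cos φ cos λ, cos φ sin λ, sin φ).
The central angle between the endpoints is δ = arccos(p₁·p₂) ≈ 2.886 rad (165.4°). The total great-circle distance is δ·R ≈ 2.886 × 6371 ≈ 18388 km, so the target fraction is f = 10000/18388 ≈ 0.544.
Interpolate at f ≈ 0.544 with slerp weights a = sin((1−f)δ)/sin δ ≈ 3.830, b = sin(fδ)/sin δ ≈ 3.958.
p = a·p₁ + b·p₂ ≈ (0.592, -0.036, -0.805); φ = arcsin(p_z) ≈ -53.64°, λ = atan2(p_y, p_x) ≈ -3.52°.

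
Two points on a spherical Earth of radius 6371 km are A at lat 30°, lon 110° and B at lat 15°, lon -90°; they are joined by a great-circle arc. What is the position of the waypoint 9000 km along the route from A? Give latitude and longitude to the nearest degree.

≈ lat 58°, lon -125°

From cos δ = sin φ₁ sin φ₂ + cos φ₁ cos φ₂ cos Δλ, the central angle is δ ≈ 2.287 rad (131.0°). The total great-circle distance is δ·R ≈ 2.287 × 6371 ≈ 14572 km, so the target fraction is f = 9000/14572 ≈ 0.618.
Interpolate at f ≈ 0.618 with slerp weights a = sin((1−f)δ)/sin δ ≈ 1.017, b = sin(fδ)/sin δ ≈ 1.309.
p = a·p₁ + b·p₂ ≈ (-0.301, -0.437, 0.848); φ = arcsin(p_z) ≈ 57.95°, λ = atan2(p_y, p_x) ≈ -124.59°.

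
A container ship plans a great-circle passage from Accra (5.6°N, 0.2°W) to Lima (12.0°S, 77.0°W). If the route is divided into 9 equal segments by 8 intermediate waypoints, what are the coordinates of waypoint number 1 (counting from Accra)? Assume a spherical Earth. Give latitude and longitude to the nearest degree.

≈ 4°N, 9°W

Write both endpoints as unit vectors p₁, p₂ with components (cos φ cos λ, cos φ sin λ, sin φ).
The central angle between the endpoints is δ = arccos(p₁·p₂) ≈ 1.367 rad (78.3°).
Interpolate at f = 1/9 with slerp weights a = sin((1−f)δ)/sin δ ≈ 0.957, b = sin(fδ)/sin δ ≈ 0.155.
p = a·p₁ + b·p₂ ≈ (0.987, -0.151, 0.061); φ = arcsin(p_z) ≈ 3.51°, λ = atan2(p_y, p_x) ≈ -8.68°.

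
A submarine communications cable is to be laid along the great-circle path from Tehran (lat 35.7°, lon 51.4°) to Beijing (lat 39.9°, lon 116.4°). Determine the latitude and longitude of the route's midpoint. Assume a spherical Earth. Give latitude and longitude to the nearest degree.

Convert each endpoint to a unit vector on the sphere (x = cos φ cos λ, y = cos φ sin λ, z = sin φ).
The central angle between the endpoints is δ = arccos(p₁·p₂) ≈ 0.879 rad (50.4°).
Interpolate at f = 1/2 with slerp weights a = sin((1−f)δ)/sin δ ≈ 0.553, b = sin(fδ)/sin δ ≈ 0.553.
p = a·p₁ + b·p₂ ≈ (0.091, 0.730, 0.677); φ = arcsin(p_z) ≈ 42.60°, λ = atan2(p_y, p_x) ≈ 82.86°.

≈ lat 43°, lon 83°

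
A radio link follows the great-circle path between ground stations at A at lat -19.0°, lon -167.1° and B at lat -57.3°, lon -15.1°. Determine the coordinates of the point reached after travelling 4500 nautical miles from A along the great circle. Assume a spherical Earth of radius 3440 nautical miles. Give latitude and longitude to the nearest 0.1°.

Convert each endpoint to a unit vector on the sphere (x = cos φ cos λ, y = cos φ sin λ, z = sin φ).
The central angle between the endpoints is δ = arccos(p₁·p₂) ≈ 1.749 rad (100.2°). The total great-circle distance is δ·R ≈ 1.749 × 3440 ≈ 6016 nmi, so the target fraction is f = 4500/6016 ≈ 0.748.
Interpolate at f ≈ 0.748 with slerp weights a = sin((1−f)δ)/sin δ ≈ 0.433, b = sin(fδ)/sin δ ≈ 0.981.
p = a·p₁ + b·p₂ ≈ (0.112, -0.230, -0.967); φ = arcsin(p_z) ≈ -75.19°, λ = atan2(p_y, p_x) ≈ -63.92°.

≈ lat -75.2°, lon -63.9°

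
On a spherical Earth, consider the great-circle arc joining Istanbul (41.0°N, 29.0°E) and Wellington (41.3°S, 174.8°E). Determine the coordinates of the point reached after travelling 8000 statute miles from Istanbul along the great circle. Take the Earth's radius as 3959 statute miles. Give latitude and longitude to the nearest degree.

Convert each endpoint to a unit vector on the sphere (x = cos φ cos λ, y = cos φ sin λ, z = sin φ).
The central angle between the endpoints is δ = arccos(p₁·p₂) ≈ 2.695 rad (154.4°). The total great-circle distance is δ·R ≈ 2.695 × 3959 ≈ 10670 mi, so the target fraction is f = 8000/10670 ≈ 0.750.
Interpolate at f ≈ 0.750 with slerp weights a = sin((1−f)δ)/sin δ ≈ 1.446, b = sin(fδ)/sin δ ≈ 2.085.
p = a·p₁ + b·p₂ ≈ (-0.606, 0.671, -0.428); φ = arcsin(p_z) ≈ -25.32°, λ = atan2(p_y, p_x) ≈ 132.07°.

≈ 25°S, 132°E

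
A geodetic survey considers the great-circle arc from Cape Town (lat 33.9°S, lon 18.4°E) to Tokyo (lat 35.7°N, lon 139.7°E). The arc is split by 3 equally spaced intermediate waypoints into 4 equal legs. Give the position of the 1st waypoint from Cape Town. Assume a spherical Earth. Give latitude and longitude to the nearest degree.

≈ lat 18°S, lon 51°E

Convert each endpoint to a unit vector on the sphere (x = cos φ cos λ, y = cos φ sin λ, z = sin φ).
The central angle between the endpoints is δ = arccos(p₁·p₂) ≈ 2.313 rad (132.5°).
Interpolate at f = 1/4 with slerp weights a = sin((1−f)δ)/sin δ ≈ 1.338, b = sin(fδ)/sin δ ≈ 0.741.
p = a·p₁ + b·p₂ ≈ (0.595, 0.740, -0.314); φ = arcsin(p_z) ≈ -18.29°, λ = atan2(p_y, p_x) ≈ 51.20°.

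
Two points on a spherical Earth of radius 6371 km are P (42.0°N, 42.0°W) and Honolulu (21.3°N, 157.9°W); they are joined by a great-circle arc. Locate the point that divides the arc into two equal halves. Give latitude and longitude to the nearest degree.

≈ (49°N, 110°W)

The haversine formula gives a central angle δ ≈ 1.630 rad (93.4°) between the endpoints.
Interpolate at f = 1/2 with slerp weights a = sin((1−f)δ)/sin δ ≈ 0.729, b = sin(fδ)/sin δ ≈ 0.729.
p = a·p₁ + b·p₂ ≈ (-0.227, -0.618, 0.753); φ = arcsin(p_z) ≈ 48.82°, λ = atan2(p_y, p_x) ≈ -110.14°.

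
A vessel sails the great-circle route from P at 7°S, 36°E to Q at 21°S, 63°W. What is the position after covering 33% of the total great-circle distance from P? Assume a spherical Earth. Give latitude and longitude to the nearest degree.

≈ 17°S, 5°E

Write both endpoints as unit vectors p₁, p₂ with components (cos φ cos λ, cos φ sin λ, sin φ).
The central angle between the endpoints is δ = arccos(p₁·p₂) ≈ 1.672 rad (95.8°).
Interpolate at f = 0.33 with slerp weights a = sin((1−f)δ)/sin δ ≈ 0.905, b = sin(fδ)/sin δ ≈ 0.527.
p = a·p₁ + b·p₂ ≈ (0.950, 0.090, -0.299); φ = arcsin(p_z) ≈ -17.41°, λ = atan2(p_y, p_x) ≈ 5.39°.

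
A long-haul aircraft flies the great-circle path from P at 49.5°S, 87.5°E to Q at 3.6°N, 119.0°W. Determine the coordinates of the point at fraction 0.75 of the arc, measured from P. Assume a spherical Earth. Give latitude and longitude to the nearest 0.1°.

≈ 26.2°S, 131.8°W

Convert each endpoint to a unit vector on the sphere (x = cos φ cos λ, y = cos φ sin λ, z = sin φ).
The central angle between the endpoints is δ = arccos(p₁·p₂) ≈ 2.250 rad (128.9°).
Interpolate at f = 0.75 with slerp weights a = sin((1−f)δ)/sin δ ≈ 0.685, b = sin(fδ)/sin δ ≈ 1.276.
p = a·p₁ + b·p₂ ≈ (-0.598, -0.669, -0.441); φ = arcsin(p_z) ≈ -26.15°, λ = atan2(p_y, p_x) ≈ -131.78°.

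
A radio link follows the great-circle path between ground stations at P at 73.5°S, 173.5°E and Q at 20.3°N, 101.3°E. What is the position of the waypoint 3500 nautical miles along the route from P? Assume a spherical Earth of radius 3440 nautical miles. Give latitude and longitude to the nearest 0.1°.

From cos δ = sin φ₁ sin φ₂ + cos φ₁ cos φ₂ cos Δλ, the central angle is δ ≈ 1.825 rad (104.5°). The total great-circle distance is δ·R ≈ 1.825 × 3440 ≈ 6277 nmi, so the target fraction is f = 3500/6277 ≈ 0.558.
Interpolate at f ≈ 0.558 with slerp weights a = sin((1−f)δ)/sin δ ≈ 0.746, b = sin(fδ)/sin δ ≈ 0.879.
p = a·p₁ + b·p₂ ≈ (-0.372, 0.832, -0.411); φ = arcsin(p_z) ≈ -24.25°, λ = atan2(p_y, p_x) ≈ 114.09°.

≈ 24.2°S, 114.1°E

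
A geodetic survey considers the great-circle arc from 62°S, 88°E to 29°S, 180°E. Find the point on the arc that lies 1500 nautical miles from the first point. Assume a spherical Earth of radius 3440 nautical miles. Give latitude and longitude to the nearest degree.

From cos δ = sin φ₁ sin φ₂ + cos φ₁ cos φ₂ cos Δλ, the central angle is δ ≈ 1.144 rad (65.6°). The total great-circle distance is δ·R ≈ 1.144 × 3440 ≈ 3936 nmi, so the target fraction is f = 1500/3936 ≈ 0.381.
Interpolate at f ≈ 0.381 with slerp weights a = sin((1−f)δ)/sin δ ≈ 0.714, b = sin(fδ)/sin δ ≈ 0.464.
p = a·p₁ + b·p₂ ≈ (-0.394, 0.335, -0.856); φ = arcsin(p_z) ≈ -58.85°, λ = atan2(p_y, p_x) ≈ 139.61°.

≈ 59°S, 140°E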